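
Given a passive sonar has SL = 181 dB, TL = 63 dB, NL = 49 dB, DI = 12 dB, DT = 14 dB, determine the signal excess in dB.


SE = SL - TL - NL + DI - DT = 181 - 63 - 49 + 12 - 14 = 67

67 dB


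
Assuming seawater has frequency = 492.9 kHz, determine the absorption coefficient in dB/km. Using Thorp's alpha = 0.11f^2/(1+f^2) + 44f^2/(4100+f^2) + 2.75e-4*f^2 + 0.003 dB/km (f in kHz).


f^2 = 242950.41
alpha = 0.11*242950.41/(1+242950.41) + 44*242950.41/(4100+242950.41) + 2.75e-4*242950.41 + 0.003 = 110.194

110.194 dB/km


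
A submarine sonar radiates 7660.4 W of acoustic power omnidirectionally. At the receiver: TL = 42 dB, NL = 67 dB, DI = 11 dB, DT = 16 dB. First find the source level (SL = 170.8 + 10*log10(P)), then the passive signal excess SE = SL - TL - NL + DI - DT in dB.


Step 1: SL = 170.8 + 10*log10(7660.4) = 209.64 dB
Step 2: SE = SL - TL - NL + DI - DT = 209.64 - 42 - 67 + 11 - 16 = 95.64

95.64 dB


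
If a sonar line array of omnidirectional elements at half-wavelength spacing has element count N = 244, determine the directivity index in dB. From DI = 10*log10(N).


23.87 dB


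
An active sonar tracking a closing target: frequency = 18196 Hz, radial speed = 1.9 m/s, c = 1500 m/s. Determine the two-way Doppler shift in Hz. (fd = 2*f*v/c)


fd = 2*f*v/c = 2 * 18196 * 1.9 / 1500 = 46.1

46.1 Hz


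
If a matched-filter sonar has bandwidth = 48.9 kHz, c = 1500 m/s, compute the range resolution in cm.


1.53 cm


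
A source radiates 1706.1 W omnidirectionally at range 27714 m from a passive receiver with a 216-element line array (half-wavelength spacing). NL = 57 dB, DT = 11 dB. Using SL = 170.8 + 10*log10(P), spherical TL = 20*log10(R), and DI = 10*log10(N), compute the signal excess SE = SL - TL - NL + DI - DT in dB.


69.61 dB


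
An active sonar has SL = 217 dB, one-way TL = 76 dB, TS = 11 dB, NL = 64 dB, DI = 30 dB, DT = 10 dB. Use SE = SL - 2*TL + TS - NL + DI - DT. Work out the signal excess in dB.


SE = SL - 2*TL + TS - NL + DI - DT = 217 - 2*76 + (11) - 64 + 30 - 10 = 32

32 dB


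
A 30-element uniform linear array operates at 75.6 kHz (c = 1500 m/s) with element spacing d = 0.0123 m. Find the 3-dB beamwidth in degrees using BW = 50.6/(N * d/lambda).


Step 1: lambda = 1500/75600 = 0.01984 m
Step 2: d/lambda = 0.0123/0.01984 = 0.62
Step 3: BW = 50.6/(N * d/lambda) = 50.6/(30 * 0.62) = 2.72

2.72 deg


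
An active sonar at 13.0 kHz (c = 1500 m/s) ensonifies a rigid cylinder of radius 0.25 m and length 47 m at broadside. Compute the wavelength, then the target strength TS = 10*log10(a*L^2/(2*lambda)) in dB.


Step 1: lambda = c/f = 1500/13000 = 0.11538 m
Step 2: TS = 10*log10(a*L^2/(2*lambda)) = 10*log10(0.25*47^2/(2*0.11538)) = 33.79

33.79 dB


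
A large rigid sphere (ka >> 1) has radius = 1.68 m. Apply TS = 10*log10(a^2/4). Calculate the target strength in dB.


TS = 10*log10(1.68^2 / 4) = 10*log10(0.7056) = -1.51

-1.51 dB


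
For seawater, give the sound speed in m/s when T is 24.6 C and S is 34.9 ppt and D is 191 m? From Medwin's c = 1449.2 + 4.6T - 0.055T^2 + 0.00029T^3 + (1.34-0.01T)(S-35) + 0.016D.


c = 1449.2 + 4.6*24.6 - 0.055*24.6^2 + 0.00029*24.6^3 + (1.34 - 0.01*24.6)*(34.9 - 35) + 0.016*191 = 1536.34

1536.34 m/s


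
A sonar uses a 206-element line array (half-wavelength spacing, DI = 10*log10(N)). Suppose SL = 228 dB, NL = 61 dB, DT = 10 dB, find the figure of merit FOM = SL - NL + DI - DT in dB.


Step 1: DI = 10*log10(206) = 23.14 dB
Step 2: FOM = SL - NL + DI - DT = 228 - 61 + 23.14 - 10 = 180.14

180.14 dB


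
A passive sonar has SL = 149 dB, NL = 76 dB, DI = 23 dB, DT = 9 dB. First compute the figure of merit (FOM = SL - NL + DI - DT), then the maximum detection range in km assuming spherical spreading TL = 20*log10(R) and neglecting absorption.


Step 1: FOM = SL - NL + DI - DT = 149 - 76 + 23 - 9 = 87 dB
Step 2: at max range FOM = TL = 20*log10(R), so R = 10^(87/20) = 22387.21 m = 22.39 km

22.39 km


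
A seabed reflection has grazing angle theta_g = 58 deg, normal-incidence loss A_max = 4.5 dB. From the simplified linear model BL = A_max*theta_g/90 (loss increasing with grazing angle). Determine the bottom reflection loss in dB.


2.9 dB


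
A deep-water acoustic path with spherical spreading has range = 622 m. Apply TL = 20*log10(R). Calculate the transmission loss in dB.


55.88 dB


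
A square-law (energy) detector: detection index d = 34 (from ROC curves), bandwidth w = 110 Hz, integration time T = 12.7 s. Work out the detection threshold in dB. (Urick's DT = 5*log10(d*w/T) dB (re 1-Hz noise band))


12.35 dB


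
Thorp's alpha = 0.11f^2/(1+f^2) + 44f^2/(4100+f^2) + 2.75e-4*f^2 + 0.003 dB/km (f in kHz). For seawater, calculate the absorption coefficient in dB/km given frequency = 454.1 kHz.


99.962 dB/km


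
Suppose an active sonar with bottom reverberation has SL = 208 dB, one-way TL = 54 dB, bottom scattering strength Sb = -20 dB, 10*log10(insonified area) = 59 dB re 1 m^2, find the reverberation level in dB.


139 dB


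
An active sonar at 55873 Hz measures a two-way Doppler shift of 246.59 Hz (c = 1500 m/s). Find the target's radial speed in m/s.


3.31 m/s


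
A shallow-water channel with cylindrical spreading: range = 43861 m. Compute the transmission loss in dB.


TL = 10*log10(43861) = 46.42

46.42 dB


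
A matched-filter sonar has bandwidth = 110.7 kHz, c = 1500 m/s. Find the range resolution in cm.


dR = c/(2*BW) = 1500 / (2 * 110.7e3) = 0.0068 m = 0.68 cm

0.68 cm


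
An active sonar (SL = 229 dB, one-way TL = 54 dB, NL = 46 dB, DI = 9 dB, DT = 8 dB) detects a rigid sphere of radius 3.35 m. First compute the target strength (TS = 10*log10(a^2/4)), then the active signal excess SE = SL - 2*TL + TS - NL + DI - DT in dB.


Step 1: TS = 10*log10(3.35^2/4) = 4.48 dB
Step 2: SE = SL - 2*TL + TS - NL + DI - DT = 229 - 2*54 + (4.48) - 46 + 9 - 8 = 80.48

80.48 dB


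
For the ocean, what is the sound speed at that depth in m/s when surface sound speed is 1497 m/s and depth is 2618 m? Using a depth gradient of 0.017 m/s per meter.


c = 1497 + 0.017 * 2618 = 1541.506

1541.506 m/s


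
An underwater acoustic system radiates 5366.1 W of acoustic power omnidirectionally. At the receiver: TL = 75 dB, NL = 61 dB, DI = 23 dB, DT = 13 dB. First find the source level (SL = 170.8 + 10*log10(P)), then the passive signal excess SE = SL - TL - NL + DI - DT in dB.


Step 1: SL = 170.8 + 10*log10(5366.1) = 208.1 dB
Step 2: SE = SL - TL - NL + DI - DT = 208.1 - 75 - 61 + 23 - 13 = 82.1

82.1 dB


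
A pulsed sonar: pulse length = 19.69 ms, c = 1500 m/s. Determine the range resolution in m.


dR = c*tau/2 = 1500 * 19.69e-3 / 2 = 14.7675

14.7675 m


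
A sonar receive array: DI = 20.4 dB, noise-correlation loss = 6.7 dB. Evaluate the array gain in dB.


13.7 dB


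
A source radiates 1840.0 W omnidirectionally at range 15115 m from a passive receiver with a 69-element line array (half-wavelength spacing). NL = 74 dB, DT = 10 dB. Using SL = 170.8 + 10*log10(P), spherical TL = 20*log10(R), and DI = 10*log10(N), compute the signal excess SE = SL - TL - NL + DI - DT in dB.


54.25 dB


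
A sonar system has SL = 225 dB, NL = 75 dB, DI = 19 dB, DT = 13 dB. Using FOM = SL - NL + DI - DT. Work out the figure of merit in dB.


156 dB


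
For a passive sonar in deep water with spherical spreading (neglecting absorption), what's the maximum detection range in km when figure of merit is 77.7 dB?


At max range FOM = TL, so 20*log10(R) = 77.7
R = 10^(77.7/20) = 7673.61 m = 7.67 km

7.67 km


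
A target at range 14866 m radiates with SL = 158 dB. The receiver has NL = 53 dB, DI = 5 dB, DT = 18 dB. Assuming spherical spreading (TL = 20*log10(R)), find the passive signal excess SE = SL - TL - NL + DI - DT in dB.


8.56 dB


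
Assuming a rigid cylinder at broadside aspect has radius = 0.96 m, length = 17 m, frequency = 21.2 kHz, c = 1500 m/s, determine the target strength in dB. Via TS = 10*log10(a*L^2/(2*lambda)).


32.92 dB


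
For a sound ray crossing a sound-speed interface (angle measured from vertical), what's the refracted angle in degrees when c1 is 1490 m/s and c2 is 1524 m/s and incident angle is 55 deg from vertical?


56.91 deg


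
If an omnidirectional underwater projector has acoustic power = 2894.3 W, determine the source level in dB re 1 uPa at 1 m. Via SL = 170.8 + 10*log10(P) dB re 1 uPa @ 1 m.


205.42 dB


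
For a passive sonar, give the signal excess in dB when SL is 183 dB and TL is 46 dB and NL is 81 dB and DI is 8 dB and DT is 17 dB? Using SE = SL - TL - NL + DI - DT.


SE = SL - TL - NL + DI - DT = 183 - 46 - 81 + 8 - 17 = 47

47 dB


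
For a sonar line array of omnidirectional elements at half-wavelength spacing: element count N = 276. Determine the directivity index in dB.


DI = 10*log10(276) = 24.41

24.41 dB


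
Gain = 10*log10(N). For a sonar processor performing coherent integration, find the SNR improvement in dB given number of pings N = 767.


28.85 dB


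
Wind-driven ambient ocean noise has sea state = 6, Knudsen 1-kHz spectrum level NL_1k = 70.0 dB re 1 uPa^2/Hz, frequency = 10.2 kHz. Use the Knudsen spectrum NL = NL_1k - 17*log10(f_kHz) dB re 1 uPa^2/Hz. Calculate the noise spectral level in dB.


NL = NL_1k - 17*log10(f_kHz) = 70.0 - 17*log10(10.2) = 70.0 - (17.15) = 52.85

52.85 dB


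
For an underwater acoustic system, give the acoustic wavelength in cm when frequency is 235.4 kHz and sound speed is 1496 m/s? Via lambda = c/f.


0.64 cm


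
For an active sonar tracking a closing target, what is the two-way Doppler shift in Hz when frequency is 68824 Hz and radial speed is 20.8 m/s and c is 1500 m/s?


fd = 2*f*v/c = 2 * 68824 * 20.8 / 1500 = 1908.72

1908.72 Hz


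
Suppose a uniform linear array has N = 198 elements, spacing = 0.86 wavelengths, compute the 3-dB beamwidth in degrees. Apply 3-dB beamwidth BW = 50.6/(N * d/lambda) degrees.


BW = 50.6 / (198 * 0.86) = 50.6 / 170.28 = 0.3

0.3 deg


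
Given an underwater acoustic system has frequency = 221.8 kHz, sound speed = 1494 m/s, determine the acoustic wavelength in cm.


lambda = c/f = 1494 / 221800 = 0.0067 m = 0.67 cm

0.67 cm


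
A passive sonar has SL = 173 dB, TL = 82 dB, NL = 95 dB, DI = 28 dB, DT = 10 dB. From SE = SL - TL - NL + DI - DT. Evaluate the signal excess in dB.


SE = SL - TL - NL + DI - DT = 173 - 82 - 95 + 28 - 10 = 14

14 dB


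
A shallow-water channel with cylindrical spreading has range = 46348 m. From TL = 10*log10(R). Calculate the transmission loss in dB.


46.66 dB


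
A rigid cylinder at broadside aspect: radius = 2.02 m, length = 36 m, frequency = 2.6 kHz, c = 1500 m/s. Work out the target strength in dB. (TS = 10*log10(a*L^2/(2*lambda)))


lambda = 1500/2600 = 0.57692 m
TS = 10*log10(2.02*36^2/(2*0.57692)) = 33.56

33.56 dB


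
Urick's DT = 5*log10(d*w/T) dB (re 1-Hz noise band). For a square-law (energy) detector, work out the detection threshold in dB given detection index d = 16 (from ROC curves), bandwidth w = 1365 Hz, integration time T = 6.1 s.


17.77 dB


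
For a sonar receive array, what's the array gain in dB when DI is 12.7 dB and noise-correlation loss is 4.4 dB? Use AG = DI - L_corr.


AG = DI - L_corr = 12.7 - 4.4 = 8.3

8.3 dB


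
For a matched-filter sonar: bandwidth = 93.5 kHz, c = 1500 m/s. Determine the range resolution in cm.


0.8 cm


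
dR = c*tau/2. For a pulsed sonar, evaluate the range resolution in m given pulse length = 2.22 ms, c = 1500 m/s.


dR = c*tau/2 = 1500 * 2.22e-3 / 2 = 1.665

1.665 m


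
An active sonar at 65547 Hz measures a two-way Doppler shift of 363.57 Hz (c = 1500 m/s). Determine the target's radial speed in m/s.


From fd = 2*f*v/c, v = c*fd/(2*f) = 1500 * 363.57 / (2*65547) = 4.16

4.16 m/s


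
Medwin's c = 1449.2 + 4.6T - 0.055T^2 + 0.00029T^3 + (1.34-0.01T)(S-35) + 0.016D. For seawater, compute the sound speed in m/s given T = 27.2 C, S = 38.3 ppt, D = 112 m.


c = 1449.2 + 4.6*27.2 - 0.055*27.2^2 + 0.00029*27.2^3 + (1.34 - 0.01*27.2)*(38.3 - 35) + 0.016*112 = 1544.78

1544.78 m/s


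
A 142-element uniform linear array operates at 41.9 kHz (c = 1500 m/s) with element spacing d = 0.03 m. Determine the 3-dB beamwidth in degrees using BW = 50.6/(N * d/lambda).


0.43 deg


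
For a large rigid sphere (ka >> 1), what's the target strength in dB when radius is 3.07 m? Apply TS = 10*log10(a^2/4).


3.72 dB


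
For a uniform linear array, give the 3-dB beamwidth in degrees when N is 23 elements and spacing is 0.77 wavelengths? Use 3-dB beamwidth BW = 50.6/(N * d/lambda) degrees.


BW = 50.6 / (23 * 0.77) = 50.6 / 17.71 = 2.86

2.86 deg


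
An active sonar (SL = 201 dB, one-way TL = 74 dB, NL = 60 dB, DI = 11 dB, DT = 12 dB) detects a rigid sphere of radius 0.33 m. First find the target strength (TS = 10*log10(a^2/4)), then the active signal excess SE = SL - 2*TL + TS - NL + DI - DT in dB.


Step 1: TS = 10*log10(0.33^2/4) = -15.65 dB
Step 2: SE = SL - 2*TL + TS - NL + DI - DT = 201 - 2*74 + (-15.65) - 60 + 11 - 12 = -23.65

-23.65 dB


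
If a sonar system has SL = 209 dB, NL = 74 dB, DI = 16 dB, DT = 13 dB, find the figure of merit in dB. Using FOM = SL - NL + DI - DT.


138 dB


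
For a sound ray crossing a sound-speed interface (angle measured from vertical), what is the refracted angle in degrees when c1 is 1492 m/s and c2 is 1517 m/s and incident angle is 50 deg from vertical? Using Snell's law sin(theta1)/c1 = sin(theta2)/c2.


51.16 deg


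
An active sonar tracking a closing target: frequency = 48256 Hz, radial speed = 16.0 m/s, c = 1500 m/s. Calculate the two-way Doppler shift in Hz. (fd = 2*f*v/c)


fd = 2*f*v/c = 2 * 48256 * 16.0 / 1500 = 1029.46

1029.46 Hz


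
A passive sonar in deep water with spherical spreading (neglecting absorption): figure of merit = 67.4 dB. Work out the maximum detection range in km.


2.34 km


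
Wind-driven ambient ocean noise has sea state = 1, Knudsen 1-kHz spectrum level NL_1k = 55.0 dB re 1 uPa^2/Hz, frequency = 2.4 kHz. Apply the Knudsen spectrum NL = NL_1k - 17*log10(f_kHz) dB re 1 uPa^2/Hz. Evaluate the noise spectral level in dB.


NL = NL_1k - 17*log10(f_kHz) = 55.0 - 17*log10(2.4) = 55.0 - (6.46) = 48.54

48.54 dB


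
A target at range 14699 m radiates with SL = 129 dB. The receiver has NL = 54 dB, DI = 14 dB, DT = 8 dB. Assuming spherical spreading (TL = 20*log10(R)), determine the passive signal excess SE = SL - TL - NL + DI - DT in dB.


Step 1: TL = 20*log10(14699) = 83.35 dB
Step 2: SE = 129 - 83.35 - 54 + 14 - 8 = -2.35

-2.35 dB


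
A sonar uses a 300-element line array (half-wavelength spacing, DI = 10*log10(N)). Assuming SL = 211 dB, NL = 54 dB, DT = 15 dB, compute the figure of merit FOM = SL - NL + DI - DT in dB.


166.77 dB


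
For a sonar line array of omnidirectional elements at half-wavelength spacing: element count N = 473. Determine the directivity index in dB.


26.75 dB


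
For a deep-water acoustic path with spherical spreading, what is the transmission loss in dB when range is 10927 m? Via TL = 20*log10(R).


TL = 20*log10(10927) = 80.77

80.77 dB


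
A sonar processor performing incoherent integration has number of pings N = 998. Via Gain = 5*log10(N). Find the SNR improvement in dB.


Gain = 5*log10(998) = 15.0

15.0 dB


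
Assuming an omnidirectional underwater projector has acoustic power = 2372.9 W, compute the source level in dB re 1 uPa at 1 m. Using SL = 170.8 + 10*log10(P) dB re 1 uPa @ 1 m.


SL = 170.8 + 10*log10(2372.9) = 170.8 + 33.75 = 204.55

204.55 dB


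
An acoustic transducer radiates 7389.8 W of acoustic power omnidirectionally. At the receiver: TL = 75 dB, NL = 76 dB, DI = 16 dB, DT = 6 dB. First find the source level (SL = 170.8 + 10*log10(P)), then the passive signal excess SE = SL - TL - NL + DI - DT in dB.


Step 1: SL = 170.8 + 10*log10(7389.8) = 209.49 dB
Step 2: SE = SL - TL - NL + DI - DT = 209.49 - 75 - 76 + 16 - 6 = 68.49

68.49 dB


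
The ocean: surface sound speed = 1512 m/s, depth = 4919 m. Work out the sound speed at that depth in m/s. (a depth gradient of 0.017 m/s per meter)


c = 1512 + 0.017 * 4919 = 1595.623

1595.623 m/s


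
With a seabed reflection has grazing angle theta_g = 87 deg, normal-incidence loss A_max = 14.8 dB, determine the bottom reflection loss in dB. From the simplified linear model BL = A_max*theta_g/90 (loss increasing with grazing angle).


14.31 dB


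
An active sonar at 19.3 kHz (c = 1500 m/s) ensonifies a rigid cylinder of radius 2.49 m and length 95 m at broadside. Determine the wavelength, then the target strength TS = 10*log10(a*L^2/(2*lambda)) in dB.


Step 1: lambda = c/f = 1500/19300 = 0.07772 m
Step 2: TS = 10*log10(a*L^2/(2*lambda)) = 10*log10(2.49*95^2/(2*0.07772)) = 51.6

51.6 dB


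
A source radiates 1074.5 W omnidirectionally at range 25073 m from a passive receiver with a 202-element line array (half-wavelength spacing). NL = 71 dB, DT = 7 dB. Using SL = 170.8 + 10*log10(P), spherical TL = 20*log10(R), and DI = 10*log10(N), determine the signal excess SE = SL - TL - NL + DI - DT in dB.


Step 1: SL = 170.8 + 10*log10(1074.5) = 201.11 dB
Step 2: TL = 20*log10(25073) = 87.98 dB
Step 3: DI = 10*log10(202) = 23.05 dB
Step 4: SE = SL - TL - NL + DI - DT = 201.11 - 87.98 - 71 + 23.05 - 7 = 58.18

58.18 dB


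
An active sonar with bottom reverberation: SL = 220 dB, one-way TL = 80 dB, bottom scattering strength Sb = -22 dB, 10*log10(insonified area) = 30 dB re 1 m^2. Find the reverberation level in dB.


RL = SL - 2*TL + Sb + 10*log10(A) = 220 - 2*80 + (-22) + 30 = 68

68 dB


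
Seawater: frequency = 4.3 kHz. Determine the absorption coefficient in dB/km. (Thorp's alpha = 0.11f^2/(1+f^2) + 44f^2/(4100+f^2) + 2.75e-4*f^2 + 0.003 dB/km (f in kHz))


f^2 = 18.49
alpha = 0.11*18.49/(1+18.49) + 44*18.49/(4100+18.49) + 2.75e-4*18.49 + 0.003 = 0.31

0.31 dB/km


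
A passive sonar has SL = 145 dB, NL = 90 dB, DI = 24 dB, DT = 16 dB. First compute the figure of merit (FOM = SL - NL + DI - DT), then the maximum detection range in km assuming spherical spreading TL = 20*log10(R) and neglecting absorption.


Step 1: FOM = SL - NL + DI - DT = 145 - 90 + 24 - 16 = 63 dB
Step 2: at max range FOM = TL = 20*log10(R), so R = 10^(63/20) = 1412.54 m = 1.41 km

1.41 km


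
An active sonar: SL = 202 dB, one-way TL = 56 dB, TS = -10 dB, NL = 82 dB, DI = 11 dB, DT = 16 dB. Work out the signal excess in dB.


SE = SL - 2*TL + TS - NL + DI - DT = 202 - 2*56 + (-10) - 82 + 11 - 16 = -7

-7 dB


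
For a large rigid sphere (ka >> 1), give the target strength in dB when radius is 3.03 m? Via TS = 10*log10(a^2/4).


TS = 10*log10(3.03^2 / 4) = 10*log10(2.295225) = 3.61

3.61 dB


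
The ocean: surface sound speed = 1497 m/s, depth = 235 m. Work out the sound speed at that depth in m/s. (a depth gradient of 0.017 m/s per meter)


c = 1497 + 0.017 * 235 = 1500.995

1500.995 m/s


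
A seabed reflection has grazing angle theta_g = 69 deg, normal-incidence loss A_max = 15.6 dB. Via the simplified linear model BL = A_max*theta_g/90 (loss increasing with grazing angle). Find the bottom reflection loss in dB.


BL = A_max * theta_g / 90 = 15.6 * 69 / 90 = 11.96

11.96 dB


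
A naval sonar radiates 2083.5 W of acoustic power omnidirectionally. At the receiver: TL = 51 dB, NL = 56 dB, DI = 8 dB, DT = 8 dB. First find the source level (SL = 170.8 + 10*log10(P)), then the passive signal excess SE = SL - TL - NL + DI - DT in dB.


Step 1: SL = 170.8 + 10*log10(2083.5) = 203.99 dB
Step 2: SE = SL - TL - NL + DI - DT = 203.99 - 51 - 56 + 8 - 8 = 96.99

96.99 dB


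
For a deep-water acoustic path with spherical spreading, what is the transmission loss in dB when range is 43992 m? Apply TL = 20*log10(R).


92.87 dB


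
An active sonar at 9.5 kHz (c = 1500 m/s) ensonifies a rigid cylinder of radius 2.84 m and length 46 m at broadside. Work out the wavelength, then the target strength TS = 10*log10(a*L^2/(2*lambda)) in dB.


Step 1: lambda = c/f = 1500/9500 = 0.15789 m
Step 2: TS = 10*log10(a*L^2/(2*lambda)) = 10*log10(2.84*46^2/(2*0.15789)) = 42.79

42.79 dB


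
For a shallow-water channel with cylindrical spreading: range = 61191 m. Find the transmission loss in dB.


47.87 dB


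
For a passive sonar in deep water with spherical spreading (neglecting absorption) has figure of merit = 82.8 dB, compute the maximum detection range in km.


13.8 km


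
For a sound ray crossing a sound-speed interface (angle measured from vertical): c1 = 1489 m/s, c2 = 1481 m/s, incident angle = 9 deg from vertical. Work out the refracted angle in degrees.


sin(theta2) = (c2/c1)*sin(theta1) = (1481/1489)*sin(9 deg) = 0.15559
theta2 = arcsin(0.15559) = 8.95

8.95 deg


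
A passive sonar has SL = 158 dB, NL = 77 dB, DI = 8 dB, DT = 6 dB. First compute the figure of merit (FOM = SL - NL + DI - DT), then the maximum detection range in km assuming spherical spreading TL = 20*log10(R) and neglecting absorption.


Step 1: FOM = SL - NL + DI - DT = 158 - 77 + 8 - 6 = 83 dB
Step 2: at max range FOM = TL = 20*log10(R), so R = 10^(83/20) = 14125.38 m = 14.13 km

14.13 km


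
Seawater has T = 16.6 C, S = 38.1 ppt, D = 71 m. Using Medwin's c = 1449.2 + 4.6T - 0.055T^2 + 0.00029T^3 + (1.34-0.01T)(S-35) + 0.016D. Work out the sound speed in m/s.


c = 1449.2 + 4.6*16.6 - 0.055*16.6^2 + 0.00029*16.6^3 + (1.34 - 0.01*16.6)*(38.1 - 35) + 0.016*71 = 1516.51

1516.51 m/s


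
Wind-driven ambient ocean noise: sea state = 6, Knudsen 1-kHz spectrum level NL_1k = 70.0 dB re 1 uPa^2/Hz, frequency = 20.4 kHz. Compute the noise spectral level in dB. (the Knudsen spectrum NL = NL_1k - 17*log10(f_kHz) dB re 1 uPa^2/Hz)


NL = NL_1k - 17*log10(f_kHz) = 70.0 - 17*log10(20.4) = 70.0 - (22.26) = 47.74

47.74 dB


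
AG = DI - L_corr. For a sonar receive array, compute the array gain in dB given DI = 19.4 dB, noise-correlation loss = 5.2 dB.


14.2 dB


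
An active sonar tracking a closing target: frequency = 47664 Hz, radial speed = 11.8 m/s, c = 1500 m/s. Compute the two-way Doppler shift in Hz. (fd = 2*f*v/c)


fd = 2*f*v/c = 2 * 47664 * 11.8 / 1500 = 749.91

749.91 Hz


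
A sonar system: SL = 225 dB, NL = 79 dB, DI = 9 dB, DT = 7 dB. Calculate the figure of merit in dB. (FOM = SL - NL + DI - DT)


FOM = SL - NL + DI - DT = 225 - 79 + 9 - 7 = 148

148 dB


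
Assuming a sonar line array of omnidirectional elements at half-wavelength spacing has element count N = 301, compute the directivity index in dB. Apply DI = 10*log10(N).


24.79 dB


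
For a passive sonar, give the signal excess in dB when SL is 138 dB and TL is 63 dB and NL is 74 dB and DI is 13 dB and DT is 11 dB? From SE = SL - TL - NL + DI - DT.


SE = SL - TL - NL + DI - DT = 138 - 63 - 74 + 13 - 11 = 3

3 dB


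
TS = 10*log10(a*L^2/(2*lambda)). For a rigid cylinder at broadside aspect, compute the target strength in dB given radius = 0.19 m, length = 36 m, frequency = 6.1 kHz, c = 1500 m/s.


lambda = 1500/6100 = 0.2459 m
TS = 10*log10(0.19*36^2/(2*0.2459)) = 27.0

27.0 dB


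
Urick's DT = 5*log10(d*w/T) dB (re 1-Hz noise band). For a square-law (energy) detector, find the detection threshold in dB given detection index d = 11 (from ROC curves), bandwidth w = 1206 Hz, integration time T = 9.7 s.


DT = 5*log10(d*w/T) = 5*log10(11 * 1206 / 9.7) = 5*log10(1367.63) = 15.68

15.68 dB


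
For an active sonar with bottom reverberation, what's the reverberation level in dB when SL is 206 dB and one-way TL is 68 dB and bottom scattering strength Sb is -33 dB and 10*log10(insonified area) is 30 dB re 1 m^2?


RL = SL - 2*TL + Sb + 10*log10(A) = 206 - 2*68 + (-33) + 30 = 67

67 dB


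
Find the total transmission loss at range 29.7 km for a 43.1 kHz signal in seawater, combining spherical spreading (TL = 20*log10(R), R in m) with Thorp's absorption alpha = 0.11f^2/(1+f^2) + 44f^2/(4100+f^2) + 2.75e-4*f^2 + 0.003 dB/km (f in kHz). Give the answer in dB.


515.45 dB


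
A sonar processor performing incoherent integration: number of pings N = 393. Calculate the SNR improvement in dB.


Gain = 5*log10(393) = 12.97

12.97 dB


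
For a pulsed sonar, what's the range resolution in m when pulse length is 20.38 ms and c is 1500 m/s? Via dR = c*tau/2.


dR = c*tau/2 = 1500 * 20.38e-3 / 2 = 15.285

15.285 m


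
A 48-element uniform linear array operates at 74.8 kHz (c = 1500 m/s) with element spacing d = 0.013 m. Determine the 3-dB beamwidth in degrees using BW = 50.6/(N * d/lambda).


Step 1: lambda = 1500/74800 = 0.02005 m
Step 2: d/lambda = 0.013/0.02005 = 0.6484
Step 3: BW = 50.6/(N * d/lambda) = 50.6/(48 * 0.6484) = 1.63

1.63 deg


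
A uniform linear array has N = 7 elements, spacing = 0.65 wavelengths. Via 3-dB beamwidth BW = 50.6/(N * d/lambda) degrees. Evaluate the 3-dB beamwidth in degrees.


BW = 50.6 / (7 * 0.65) = 50.6 / 4.55 = 11.12

11.12 deg


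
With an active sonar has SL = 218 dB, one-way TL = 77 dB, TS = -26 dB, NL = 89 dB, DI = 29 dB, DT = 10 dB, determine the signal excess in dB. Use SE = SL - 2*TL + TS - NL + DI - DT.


-32 dB


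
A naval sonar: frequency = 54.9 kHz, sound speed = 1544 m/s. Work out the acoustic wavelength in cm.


2.81 cm


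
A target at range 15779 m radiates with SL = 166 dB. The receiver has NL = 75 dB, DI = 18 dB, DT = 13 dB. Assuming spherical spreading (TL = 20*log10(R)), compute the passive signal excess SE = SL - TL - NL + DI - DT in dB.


Step 1: TL = 20*log10(15779) = 83.96 dB
Step 2: SE = 166 - 83.96 - 75 + 18 - 13 = 12.04

12.04 dB


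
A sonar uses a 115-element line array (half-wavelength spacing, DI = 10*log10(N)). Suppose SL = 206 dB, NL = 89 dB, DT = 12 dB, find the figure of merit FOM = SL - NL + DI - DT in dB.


125.61 dB


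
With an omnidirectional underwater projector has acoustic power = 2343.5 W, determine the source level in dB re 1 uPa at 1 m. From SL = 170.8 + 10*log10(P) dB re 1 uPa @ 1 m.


SL = 170.8 + 10*log10(2343.5) = 170.8 + 33.7 = 204.5

204.5 dB


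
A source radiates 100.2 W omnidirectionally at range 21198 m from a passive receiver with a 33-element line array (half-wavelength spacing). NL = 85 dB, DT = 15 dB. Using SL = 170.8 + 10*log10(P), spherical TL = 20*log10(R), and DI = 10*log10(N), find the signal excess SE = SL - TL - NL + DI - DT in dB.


Step 1: SL = 170.8 + 10*log10(100.2) = 190.81 dB
Step 2: TL = 20*log10(21198) = 86.53 dB
Step 3: DI = 10*log10(33) = 15.19 dB
Step 4: SE = SL - TL - NL + DI - DT = 190.81 - 86.53 - 85 + 15.19 - 15 = 19.47

19.47 dB


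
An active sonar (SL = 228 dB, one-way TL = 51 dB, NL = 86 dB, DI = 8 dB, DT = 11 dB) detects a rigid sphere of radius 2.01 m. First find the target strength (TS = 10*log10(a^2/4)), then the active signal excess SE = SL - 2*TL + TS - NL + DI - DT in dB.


Step 1: TS = 10*log10(2.01^2/4) = 0.04 dB
Step 2: SE = SL - 2*TL + TS - NL + DI - DT = 228 - 2*51 + (0.04) - 86 + 8 - 11 = 37.04

37.04 dB


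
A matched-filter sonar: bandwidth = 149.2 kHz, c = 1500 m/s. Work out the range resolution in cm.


dR = c/(2*BW) = 1500 / (2 * 149.2e3) = 0.005 m = 0.5 cm

0.5 cm


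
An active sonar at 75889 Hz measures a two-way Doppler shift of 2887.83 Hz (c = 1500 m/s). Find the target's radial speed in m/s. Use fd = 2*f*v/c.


28.54 m/s


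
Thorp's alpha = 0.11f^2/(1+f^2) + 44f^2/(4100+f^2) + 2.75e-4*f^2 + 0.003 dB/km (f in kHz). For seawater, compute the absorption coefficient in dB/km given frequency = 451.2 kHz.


99.229 dB/km


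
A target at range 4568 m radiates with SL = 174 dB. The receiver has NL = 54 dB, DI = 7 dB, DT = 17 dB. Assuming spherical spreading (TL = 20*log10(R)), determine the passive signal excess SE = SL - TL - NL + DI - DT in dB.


Step 1: TL = 20*log10(4568) = 73.19 dB
Step 2: SE = 174 - 73.19 - 54 + 7 - 17 = 36.81

36.81 dB


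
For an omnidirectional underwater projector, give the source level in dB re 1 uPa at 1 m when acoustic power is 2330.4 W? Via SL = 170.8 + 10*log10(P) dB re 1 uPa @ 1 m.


SL = 170.8 + 10*log10(2330.4) = 170.8 + 33.67 = 204.47

204.47 dB


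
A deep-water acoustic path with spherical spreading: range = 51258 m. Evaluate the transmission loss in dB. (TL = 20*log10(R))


TL = 20*log10(51258) = 94.2

94.2 dB


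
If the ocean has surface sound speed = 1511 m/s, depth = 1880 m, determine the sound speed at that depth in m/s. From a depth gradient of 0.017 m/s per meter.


c = 1511 + 0.017 * 1880 = 1542.96

1542.96 m/s


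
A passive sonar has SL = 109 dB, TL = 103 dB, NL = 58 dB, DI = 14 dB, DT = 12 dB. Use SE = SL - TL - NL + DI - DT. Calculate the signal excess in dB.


-50 dB


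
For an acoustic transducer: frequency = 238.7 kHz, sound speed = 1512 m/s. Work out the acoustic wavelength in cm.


lambda = c/f = 1512 / 238700 = 0.0063 m = 0.63 cm

0.63 cm


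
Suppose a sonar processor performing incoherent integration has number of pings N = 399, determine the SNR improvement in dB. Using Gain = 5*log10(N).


Gain = 5*log10(399) = 13.0

13.0 dB


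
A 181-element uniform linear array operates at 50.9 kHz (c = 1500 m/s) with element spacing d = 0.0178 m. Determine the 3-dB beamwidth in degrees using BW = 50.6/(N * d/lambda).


0.46 deg


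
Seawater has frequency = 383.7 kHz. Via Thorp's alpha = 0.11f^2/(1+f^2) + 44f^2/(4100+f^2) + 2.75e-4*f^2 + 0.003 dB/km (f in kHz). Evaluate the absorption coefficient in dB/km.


f^2 = 147225.69
alpha = 0.11*147225.69/(1+147225.69) + 44*147225.69/(4100+147225.69) + 2.75e-4*147225.69 + 0.003 = 83.408

83.408 dB/km


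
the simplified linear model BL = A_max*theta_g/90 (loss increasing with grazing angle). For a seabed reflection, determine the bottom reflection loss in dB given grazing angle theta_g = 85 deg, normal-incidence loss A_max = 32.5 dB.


30.69 dB


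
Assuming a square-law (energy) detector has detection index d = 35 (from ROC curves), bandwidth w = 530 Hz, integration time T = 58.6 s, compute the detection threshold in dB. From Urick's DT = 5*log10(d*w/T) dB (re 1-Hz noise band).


12.5 dB


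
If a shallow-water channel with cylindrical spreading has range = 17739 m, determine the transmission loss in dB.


TL = 10*log10(17739) = 42.49

42.49 dB


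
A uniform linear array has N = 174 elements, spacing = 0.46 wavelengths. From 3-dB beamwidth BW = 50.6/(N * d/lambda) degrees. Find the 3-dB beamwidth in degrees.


BW = 50.6 / (174 * 0.46) = 50.6 / 80.04 = 0.63

0.63 deg


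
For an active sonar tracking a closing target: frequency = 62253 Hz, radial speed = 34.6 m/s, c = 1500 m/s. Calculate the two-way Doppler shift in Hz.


2871.94 Hz


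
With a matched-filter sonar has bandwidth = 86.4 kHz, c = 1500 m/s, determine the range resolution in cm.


dR = c/(2*BW) = 1500 / (2 * 86.4e3) = 0.0087 m = 0.87 cm

0.87 cm


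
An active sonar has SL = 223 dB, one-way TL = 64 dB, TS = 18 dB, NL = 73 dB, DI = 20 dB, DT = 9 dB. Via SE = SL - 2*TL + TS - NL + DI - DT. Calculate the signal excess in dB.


SE = SL - 2*TL + TS - NL + DI - DT = 223 - 2*64 + (18) - 73 + 20 - 9 = 51

51 dB


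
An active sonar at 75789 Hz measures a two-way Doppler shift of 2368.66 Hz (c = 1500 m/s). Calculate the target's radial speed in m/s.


From fd = 2*f*v/c, v = c*fd/(2*f) = 1500 * 2368.66 / (2*75789) = 23.44

23.44 m/s


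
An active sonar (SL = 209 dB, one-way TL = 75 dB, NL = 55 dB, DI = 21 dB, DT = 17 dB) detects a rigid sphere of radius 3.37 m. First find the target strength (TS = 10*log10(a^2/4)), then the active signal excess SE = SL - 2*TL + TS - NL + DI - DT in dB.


Step 1: TS = 10*log10(3.37^2/4) = 4.53 dB
Step 2: SE = SL - 2*TL + TS - NL + DI - DT = 209 - 2*75 + (4.53) - 55 + 21 - 17 = 12.53

12.53 dB


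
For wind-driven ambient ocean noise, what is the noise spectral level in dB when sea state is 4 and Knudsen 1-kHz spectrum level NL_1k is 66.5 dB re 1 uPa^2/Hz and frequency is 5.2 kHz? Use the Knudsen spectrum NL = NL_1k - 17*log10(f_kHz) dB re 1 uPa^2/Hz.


NL = NL_1k - 17*log10(f_kHz) = 66.5 - 17*log10(5.2) = 66.5 - (12.17) = 54.33

54.33 dB


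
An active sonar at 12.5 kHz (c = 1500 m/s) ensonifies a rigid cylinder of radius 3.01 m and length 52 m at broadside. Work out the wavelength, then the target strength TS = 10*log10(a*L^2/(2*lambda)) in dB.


Step 1: lambda = c/f = 1500/12500 = 0.12 m
Step 2: TS = 10*log10(a*L^2/(2*lambda)) = 10*log10(3.01*52^2/(2*0.12)) = 45.3

45.3 dB


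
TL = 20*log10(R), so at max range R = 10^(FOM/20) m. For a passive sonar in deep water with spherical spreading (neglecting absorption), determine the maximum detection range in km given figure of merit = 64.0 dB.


At max range FOM = TL, so 20*log10(R) = 64.0
R = 10^(64.0/20) = 1584.89 m = 1.58 km

1.58 km


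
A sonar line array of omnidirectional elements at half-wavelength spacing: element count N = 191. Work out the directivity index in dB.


22.81 dB


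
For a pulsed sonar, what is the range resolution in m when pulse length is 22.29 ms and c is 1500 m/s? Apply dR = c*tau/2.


dR = c*tau/2 = 1500 * 22.29e-3 / 2 = 16.7175

16.7175 m


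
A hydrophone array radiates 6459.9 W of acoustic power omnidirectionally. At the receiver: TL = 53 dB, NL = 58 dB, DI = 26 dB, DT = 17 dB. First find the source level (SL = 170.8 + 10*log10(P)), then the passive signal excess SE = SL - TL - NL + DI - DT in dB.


Step 1: SL = 170.8 + 10*log10(6459.9) = 208.9 dB
Step 2: SE = SL - TL - NL + DI - DT = 208.9 - 53 - 58 + 26 - 17 = 106.9

106.9 dB


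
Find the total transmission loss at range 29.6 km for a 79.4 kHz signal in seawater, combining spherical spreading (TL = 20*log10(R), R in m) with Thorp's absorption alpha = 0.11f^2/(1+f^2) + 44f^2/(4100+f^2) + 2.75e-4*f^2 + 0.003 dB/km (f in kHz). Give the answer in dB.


Step 1 (Thorp): alpha = 0.11*6304.36/(1+6304.36) + 44*6304.36/(4100+6304.36) + 2.75e-4*6304.36 + 0.003 = 28.5078 dB/km
Step 2: TL_spread = 20*log10(29600) = 89.43 dB
Step 3: TL_abs = alpha*R = 28.5078 * 29.6 = 843.83 dB
Step 4: TL_total = 89.43 + 843.83 = 933.26

933.26 dB


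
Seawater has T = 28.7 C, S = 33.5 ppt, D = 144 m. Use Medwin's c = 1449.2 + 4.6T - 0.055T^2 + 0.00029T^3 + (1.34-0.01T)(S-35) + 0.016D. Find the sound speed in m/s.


c = 1449.2 + 4.6*28.7 - 0.055*28.7^2 + 0.00029*28.7^3 + (1.34 - 0.01*28.7)*(33.5 - 35) + 0.016*144 = 1543.5

1543.5 m/s


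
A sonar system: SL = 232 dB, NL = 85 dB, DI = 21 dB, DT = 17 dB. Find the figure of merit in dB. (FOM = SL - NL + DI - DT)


151 dB


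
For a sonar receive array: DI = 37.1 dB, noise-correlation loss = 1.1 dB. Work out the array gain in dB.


36.0 dB


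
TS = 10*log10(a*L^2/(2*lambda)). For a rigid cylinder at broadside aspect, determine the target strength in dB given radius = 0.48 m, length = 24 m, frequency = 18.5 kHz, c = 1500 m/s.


32.32 dB


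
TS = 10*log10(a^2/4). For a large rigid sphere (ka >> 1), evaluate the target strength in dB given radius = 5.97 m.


9.5 dB


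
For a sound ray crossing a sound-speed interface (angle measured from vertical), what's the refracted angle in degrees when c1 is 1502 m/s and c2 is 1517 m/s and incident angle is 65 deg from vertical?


sin(theta2) = (c2/c1)*sin(theta1) = (1517/1502)*sin(65 deg) = 0.91536
theta2 = arcsin(0.91536) = 66.26

66.26 deg


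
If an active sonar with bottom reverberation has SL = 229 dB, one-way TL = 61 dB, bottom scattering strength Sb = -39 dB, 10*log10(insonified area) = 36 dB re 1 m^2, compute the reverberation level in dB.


104 dB


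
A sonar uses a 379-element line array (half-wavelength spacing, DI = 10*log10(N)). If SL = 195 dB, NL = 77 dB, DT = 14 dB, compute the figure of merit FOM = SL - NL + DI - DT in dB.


Step 1: DI = 10*log10(379) = 25.79 dB
Step 2: FOM = SL - NL + DI - DT = 195 - 77 + 25.79 - 14 = 129.79

129.79 dB


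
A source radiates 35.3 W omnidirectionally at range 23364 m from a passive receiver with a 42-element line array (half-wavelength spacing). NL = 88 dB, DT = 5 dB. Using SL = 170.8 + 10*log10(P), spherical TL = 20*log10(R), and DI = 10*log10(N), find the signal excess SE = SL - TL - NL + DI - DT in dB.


Step 1: SL = 170.8 + 10*log10(35.3) = 186.28 dB
Step 2: TL = 20*log10(23364) = 87.37 dB
Step 3: DI = 10*log10(42) = 16.23 dB
Step 4: SE = SL - TL - NL + DI - DT = 186.28 - 87.37 - 88 + 16.23 - 5 = 22.14

22.14 dB


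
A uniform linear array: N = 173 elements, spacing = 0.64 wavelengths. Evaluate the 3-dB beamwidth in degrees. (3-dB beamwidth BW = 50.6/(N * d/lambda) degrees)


BW = 50.6 / (173 * 0.64) = 50.6 / 110.72 = 0.46

0.46 deg


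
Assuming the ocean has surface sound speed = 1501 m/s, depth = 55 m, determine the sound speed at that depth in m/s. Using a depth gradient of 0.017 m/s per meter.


c = 1501 + 0.017 * 55 = 1501.935

1501.935 m/s


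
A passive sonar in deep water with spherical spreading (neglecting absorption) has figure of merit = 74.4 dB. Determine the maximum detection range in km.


5.25 km


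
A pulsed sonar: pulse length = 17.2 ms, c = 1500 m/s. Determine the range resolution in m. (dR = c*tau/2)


dR = c*tau/2 = 1500 * 17.2e-3 / 2 = 12.9

12.9 m


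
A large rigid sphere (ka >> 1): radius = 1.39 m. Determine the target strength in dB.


TS = 10*log10(1.39^2 / 4) = 10*log10(0.483025) = -3.16

-3.16 dB


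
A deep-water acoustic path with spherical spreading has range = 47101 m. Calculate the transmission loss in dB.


TL = 20*log10(47101) = 93.46

93.46 dB


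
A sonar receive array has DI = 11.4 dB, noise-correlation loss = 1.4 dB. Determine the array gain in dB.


AG = DI - L_corr = 11.4 - 1.4 = 10.0

10.0 dB


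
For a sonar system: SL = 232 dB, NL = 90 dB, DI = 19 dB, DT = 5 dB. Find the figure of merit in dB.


156 dB


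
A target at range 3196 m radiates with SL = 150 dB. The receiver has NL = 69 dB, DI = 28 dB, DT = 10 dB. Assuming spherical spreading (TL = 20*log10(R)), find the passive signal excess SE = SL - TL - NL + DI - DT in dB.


Step 1: TL = 20*log10(3196) = 70.09 dB
Step 2: SE = 150 - 70.09 - 69 + 28 - 10 = 28.91

28.91 dB


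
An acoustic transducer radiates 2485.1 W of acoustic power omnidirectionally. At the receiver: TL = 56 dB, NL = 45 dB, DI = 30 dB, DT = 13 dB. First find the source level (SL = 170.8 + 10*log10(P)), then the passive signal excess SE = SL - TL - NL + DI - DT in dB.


Step 1: SL = 170.8 + 10*log10(2485.1) = 204.75 dB
Step 2: SE = SL - TL - NL + DI - DT = 204.75 - 56 - 45 + 30 - 13 = 120.75

120.75 dB


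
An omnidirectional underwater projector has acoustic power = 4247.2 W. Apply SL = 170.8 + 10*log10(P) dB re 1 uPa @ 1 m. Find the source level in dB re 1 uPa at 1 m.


SL = 170.8 + 10*log10(4247.2) = 170.8 + 36.28 = 207.08

207.08 dB


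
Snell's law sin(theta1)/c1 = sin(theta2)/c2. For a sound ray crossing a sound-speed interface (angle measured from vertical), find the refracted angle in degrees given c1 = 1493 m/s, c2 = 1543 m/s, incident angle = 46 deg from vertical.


sin(theta2) = (c2/c1)*sin(theta1) = (1543/1493)*sin(46 deg) = 0.74343
theta2 = arcsin(0.74343) = 48.02

48.02 deg


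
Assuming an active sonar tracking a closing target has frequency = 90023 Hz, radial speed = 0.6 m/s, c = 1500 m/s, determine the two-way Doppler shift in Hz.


72.02 Hz


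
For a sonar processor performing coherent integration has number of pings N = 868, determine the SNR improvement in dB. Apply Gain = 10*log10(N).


29.39 dB


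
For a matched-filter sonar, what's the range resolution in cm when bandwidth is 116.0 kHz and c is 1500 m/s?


dR = c/(2*BW) = 1500 / (2 * 116.0e3) = 0.0065 m = 0.65 cm

0.65 cm
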